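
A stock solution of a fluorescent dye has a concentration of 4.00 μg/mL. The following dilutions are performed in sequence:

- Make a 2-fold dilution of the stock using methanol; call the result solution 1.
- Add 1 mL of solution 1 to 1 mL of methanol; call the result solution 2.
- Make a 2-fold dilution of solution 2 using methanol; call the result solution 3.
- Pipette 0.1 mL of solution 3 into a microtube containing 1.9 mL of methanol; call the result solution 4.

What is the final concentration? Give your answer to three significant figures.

Step 1: 2-fold → factor 2
Step 2: 1 mL + 1 mL = 2 mL total → factor 2/1 = 2
Step 3: 2-fold → factor 2
Step 4: 0.1 mL + 1.9 mL = 2 mL total → factor 2/0.1 = 20
Overall dilution factor = 2 × 2 × 2 × 20 = 160
Final = 4.00 μg/mL / 160 = 0.0250 μg/mL

0.0250 μg/mL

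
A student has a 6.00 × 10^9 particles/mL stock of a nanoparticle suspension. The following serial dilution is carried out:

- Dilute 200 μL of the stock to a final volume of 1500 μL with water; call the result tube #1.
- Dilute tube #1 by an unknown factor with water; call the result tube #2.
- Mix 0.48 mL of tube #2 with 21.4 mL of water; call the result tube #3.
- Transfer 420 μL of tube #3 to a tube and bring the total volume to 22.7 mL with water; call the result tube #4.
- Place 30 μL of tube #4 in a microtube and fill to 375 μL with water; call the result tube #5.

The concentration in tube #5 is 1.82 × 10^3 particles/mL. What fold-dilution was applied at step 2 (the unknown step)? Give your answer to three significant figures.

Step 1: 200 μL brought to 1500 μL → factor 1500/200 = 7.5
Step 2: unknown factor x
Step 3: 0.48 mL + 21.4 mL = 21.88 mL total → factor 21.88/0.48 = 45.583
Step 4: 420 μL brought to 22.7 mL → factor 22700/420 = 54.048
Step 5: 30 μL brought to 375 μL → factor 375/30 = 12.5
Product of known-step factors = 2.3097 × 10^5
Overall factor = 6.00 × 10^9 particles/mL / (1.82 × 10^3 particles/mL) = 3.2967 × 10^6
x = 3.2967 × 10^6 / 2.3097 × 10^5 = 14.3

14.3-fold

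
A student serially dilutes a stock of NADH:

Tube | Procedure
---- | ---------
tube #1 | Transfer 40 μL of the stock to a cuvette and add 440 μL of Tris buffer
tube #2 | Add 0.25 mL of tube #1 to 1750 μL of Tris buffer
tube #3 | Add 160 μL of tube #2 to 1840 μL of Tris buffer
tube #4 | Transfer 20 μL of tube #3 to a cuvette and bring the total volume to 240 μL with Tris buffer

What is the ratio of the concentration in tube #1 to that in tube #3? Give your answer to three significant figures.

Step 1: 40 μL + 440 μL = 480 μL total → factor 480/40 = 12
Step 2: 0.25 mL + 1750 μL = 2 mL total → factor 2/0.25 = 8
Step 3: 160 μL + 1840 μL = 2000 μL total → factor 2000/160 = 12.5
Dilution factor to tube #1 = 12; to tube #3 = 1200
[tube #1]/[tube #3] = (factor to tube #3)/(factor to tube #1) = 1200/12 = 100

100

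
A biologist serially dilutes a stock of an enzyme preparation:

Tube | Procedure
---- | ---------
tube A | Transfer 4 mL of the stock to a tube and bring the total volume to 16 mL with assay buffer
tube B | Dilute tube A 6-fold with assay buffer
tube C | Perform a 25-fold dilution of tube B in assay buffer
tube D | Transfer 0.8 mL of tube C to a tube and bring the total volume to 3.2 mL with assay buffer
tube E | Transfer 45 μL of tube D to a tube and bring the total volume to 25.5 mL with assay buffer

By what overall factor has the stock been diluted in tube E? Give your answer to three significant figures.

1.36 × 10^6

Step 1: 4 mL brought to 16 mL → factor 16/4 = 4
Step 2: 6-fold → factor 6
Step 3: 25-fold → factor 25
Step 4: 0.8 mL brought to 3.2 mL → factor 3.2/0.8 = 4
Step 5: 45 μL brought to 25.5 mL → factor 25500/45 = 566.67
Overall dilution factor = 4 × 6 × 25 × 4 × 566.67 = 1.36 × 10^6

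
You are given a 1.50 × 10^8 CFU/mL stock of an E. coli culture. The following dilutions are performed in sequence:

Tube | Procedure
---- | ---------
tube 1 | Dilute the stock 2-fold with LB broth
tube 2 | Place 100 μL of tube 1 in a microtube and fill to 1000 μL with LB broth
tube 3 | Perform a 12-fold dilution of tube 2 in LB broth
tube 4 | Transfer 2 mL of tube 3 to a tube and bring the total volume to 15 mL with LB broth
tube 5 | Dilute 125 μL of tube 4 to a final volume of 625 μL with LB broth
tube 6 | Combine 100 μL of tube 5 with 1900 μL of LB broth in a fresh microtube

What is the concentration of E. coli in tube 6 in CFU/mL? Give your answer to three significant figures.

833 CFU/mL

Step 1: 2-fold → factor 2
Step 2: 100 μL brought to 1000 μL → factor 1000/100 = 10
Step 3: 12-fold → factor 12
Step 4: 2 mL brought to 15 mL → factor 15/2 = 7.5
Step 5: 125 μL brought to 625 μL → factor 625/125 = 5
Step 6: 100 μL + 1900 μL = 2000 μL total → factor 2000/100 = 20
Overall dilution factor = 2 × 10 × 12 × 7.5 × 5 × 20 = 1.8 × 10^5
Final = 1.50 × 10^8 CFU/mL / 1.8 × 10^5 = 833 CFU/mL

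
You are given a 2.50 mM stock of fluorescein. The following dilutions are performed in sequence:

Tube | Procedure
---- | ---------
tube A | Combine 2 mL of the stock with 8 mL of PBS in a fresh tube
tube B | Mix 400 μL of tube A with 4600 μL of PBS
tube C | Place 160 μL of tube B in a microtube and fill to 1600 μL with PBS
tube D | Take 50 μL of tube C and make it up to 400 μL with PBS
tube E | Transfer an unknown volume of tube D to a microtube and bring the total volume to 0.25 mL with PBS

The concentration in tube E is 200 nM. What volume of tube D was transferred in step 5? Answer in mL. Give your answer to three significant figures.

0.100 mL

Step 1: 2 mL + 8 mL = 10 mL total → factor 10/2 = 5
Step 2: 400 μL + 4600 μL = 5000 μL total → factor 5000/400 = 12.5
Step 3: 160 μL brought to 1600 μL → factor 1600/160 = 10
Step 4: 50 μL brought to 400 μL → factor 400/50 = 8
Step 5: v brought to 0.25 mL → factor = 0.25 mL/v
Product of known-step factors = 5000
Overall factor = 2.50 mM / (200 nM) = 12500
Step-5 factor = 12500 / 5000 = 2.5
v = 0.25 mL / 2.5 = 0.100 mL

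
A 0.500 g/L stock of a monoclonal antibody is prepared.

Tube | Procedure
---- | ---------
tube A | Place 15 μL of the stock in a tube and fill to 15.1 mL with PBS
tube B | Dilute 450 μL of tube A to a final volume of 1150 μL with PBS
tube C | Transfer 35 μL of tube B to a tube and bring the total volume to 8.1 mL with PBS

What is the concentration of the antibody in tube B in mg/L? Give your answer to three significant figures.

0.194 mg/L

Step 1: 15 μL brought to 15.1 mL → factor 15100/15 = 1006.7
Step 2: 450 μL brought to 1150 μL → factor 1150/450 = 2.5556
Dilution factor through tube B = 1006.7 × 2.5556 = 2572.6
[tube B] = 0.500 g/L / 2572.6 = 0.0001944 g/L = 0.194 mg/L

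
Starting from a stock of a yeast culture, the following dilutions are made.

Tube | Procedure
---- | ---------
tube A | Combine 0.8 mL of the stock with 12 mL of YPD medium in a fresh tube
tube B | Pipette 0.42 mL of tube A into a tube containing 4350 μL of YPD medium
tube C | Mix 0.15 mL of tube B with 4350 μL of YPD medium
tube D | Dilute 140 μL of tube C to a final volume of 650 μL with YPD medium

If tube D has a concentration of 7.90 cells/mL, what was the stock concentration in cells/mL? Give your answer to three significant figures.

Step 1: 0.8 mL + 12 mL = 12.8 mL total → factor 12.8/0.8 = 16
Step 2: 0.42 mL + 4350 μL = 4.77 mL total → factor 4.77/0.42 = 11.357
Step 3: 0.15 mL + 4350 μL = 4.5 mL total → factor 4.5/0.15 = 30
Step 4: 140 μL brought to 650 μL → factor 650/140 = 4.6429
Overall dilution factor = 16 × 11.357 × 30 × 4.6429 = 25310
Stock = 7.90 cells/mL × 25310 = 2.00 × 10^5 cells/mL

2.00 × 10^5 cells/mL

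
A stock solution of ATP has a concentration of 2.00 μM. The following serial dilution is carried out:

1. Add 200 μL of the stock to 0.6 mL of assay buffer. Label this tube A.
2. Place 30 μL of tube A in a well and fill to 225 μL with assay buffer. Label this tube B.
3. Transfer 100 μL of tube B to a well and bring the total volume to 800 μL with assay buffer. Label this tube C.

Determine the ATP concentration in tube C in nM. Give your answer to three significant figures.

Step 1: 200 μL + 0.6 mL = 800 μL total → factor 800/200 = 4
Step 2: 30 μL brought to 225 μL → factor 225/30 = 7.5
Step 3: 100 μL brought to 800 μL → factor 800/100 = 8
Overall dilution factor = 4 × 7.5 × 8 = 240
Final = 2.00 μM / 240 = 0.008333 μM = 8.33 nM

8.33 nM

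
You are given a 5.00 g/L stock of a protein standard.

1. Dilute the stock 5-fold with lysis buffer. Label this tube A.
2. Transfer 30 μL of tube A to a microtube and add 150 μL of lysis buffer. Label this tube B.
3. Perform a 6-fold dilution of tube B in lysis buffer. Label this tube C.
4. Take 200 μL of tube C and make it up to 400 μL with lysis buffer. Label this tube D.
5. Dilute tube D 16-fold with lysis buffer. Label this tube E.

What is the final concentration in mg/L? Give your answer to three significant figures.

Step 1: 5-fold → factor 5
Step 2: 30 μL + 150 μL = 180 μL total → factor 180/30 = 6
Step 3: 6-fold → factor 6
Step 4: 200 μL brought to 400 μL → factor 400/200 = 2
Step 5: 16-fold → factor 16
Overall dilution factor = 5 × 6 × 6 × 2 × 16 = 5760
Final = 5.00 g/L / 5760 = 0.0008681 g/L = 0.868 mg/L

0.868 mg/L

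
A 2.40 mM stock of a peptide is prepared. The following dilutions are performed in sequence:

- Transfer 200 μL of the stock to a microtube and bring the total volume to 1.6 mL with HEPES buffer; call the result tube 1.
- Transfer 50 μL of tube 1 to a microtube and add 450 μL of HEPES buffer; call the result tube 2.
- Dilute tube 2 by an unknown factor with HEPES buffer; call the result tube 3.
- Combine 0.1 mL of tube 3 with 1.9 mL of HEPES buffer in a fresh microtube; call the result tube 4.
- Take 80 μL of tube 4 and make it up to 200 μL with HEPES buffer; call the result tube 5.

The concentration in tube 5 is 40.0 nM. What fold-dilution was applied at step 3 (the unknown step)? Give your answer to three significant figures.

Step 1: 200 μL brought to 1.6 mL → factor 1600/200 = 8
Step 2: 50 μL + 450 μL = 500 μL total → factor 500/50 = 10
Step 3: unknown factor x
Step 4: 0.1 mL + 1.9 mL = 2 mL total → factor 2/0.1 = 20
Step 5: 80 μL brought to 200 μL → factor 200/80 = 2.5
Product of known-step factors = 4000
Overall factor = 2.40 mM / (40.0 nM) = 60000
x = 60000 / 4000 = 15.0

15.0-fold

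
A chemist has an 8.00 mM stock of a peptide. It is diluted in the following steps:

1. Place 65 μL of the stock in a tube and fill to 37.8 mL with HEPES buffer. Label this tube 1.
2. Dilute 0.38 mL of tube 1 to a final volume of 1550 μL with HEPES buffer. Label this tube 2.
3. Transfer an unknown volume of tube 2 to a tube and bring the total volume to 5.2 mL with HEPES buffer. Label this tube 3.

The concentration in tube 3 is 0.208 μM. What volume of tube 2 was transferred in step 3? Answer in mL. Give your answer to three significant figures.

0.321 mL

Step 1: 65 μL brought to 37.8 mL → factor 37800/65 = 581.54
Step 2: 0.38 mL brought to 1550 μL → factor 1.55/0.38 = 4.0789
Step 3: v brought to 5.2 mL → factor = 5.2 mL/v
Product of known-step factors = 2372.1
Overall factor = 8.00 mM / (0.208 μM) = 38462
Step-3 factor = 38462 / 2372.1 = 16.214
v = 5.2 mL / 16.214 = 0.321 mL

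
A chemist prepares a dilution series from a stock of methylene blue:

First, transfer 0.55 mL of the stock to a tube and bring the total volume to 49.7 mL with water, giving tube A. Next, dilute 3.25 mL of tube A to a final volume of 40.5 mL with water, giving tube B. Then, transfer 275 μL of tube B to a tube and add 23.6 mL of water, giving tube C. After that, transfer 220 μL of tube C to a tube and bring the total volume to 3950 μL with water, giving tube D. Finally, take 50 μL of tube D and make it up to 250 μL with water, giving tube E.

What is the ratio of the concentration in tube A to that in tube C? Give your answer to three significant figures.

Step 1: 0.55 mL brought to 49.7 mL → factor 49.7/0.55 = 90.364
Step 2: 3.25 mL brought to 40.5 mL → factor 40.5/3.25 = 12.462
Step 3: 275 μL + 23.6 mL = 23875 μL total → factor 23875/275 = 86.818
Dilution factor to tube A = 90.364; to tube C = 97763
[tube A]/[tube C] = (factor to tube C)/(factor to tube A) = 97763/90.364 = 1.08 × 10^3

1.08 × 10^3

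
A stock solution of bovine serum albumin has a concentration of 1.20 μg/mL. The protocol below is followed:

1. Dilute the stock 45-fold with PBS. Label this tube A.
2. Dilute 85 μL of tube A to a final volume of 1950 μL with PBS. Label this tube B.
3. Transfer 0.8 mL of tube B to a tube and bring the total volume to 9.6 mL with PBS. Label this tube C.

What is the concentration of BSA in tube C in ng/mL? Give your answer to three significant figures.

Step 1: 45-fold → factor 45
Step 2: 85 μL brought to 1950 μL → factor 1950/85 = 22.941
Step 3: 0.8 mL brought to 9.6 mL → factor 9.6/0.8 = 12
Overall dilution factor = 45 × 22.941 × 12 = 12388
Final = 1.20 μg/mL / 12388 = 9.687 × 10^-5 μg/mL = 0.0969 ng/mL

0.0969 ng/mL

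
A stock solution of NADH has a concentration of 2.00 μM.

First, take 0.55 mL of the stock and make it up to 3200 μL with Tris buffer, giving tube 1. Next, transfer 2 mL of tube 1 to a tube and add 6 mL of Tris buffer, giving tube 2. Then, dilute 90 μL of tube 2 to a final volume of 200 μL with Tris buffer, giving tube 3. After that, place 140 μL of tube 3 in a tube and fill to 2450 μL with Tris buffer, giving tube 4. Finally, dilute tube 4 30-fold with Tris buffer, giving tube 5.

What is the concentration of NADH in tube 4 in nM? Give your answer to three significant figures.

2.21 nM

Step 1: 0.55 mL brought to 3200 μL → factor 3.2/0.55 = 5.8182
Step 2: 2 mL + 6 mL = 8 mL total → factor 8/2 = 4
Step 3: 90 μL brought to 200 μL → factor 200/90 = 2.2222
Step 4: 140 μL brought to 2450 μL → factor 2450/140 = 17.5
Dilution factor through tube 4 = 5.8182 × 4 × 2.2222 × 17.5 = 905.05
[tube 4] = 2.00 μM / 905.05 = 0.002210 μM = 2.21 nM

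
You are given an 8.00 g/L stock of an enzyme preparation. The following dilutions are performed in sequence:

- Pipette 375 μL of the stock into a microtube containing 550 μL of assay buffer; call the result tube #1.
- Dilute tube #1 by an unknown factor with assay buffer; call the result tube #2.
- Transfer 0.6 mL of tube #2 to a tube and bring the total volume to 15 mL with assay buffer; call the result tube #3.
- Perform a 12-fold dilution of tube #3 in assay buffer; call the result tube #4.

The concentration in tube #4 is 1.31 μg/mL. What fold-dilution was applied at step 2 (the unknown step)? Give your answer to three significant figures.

Step 1: 375 μL + 550 μL = 925 μL total → factor 925/375 = 2.4667
Step 2: unknown factor x
Step 3: 0.6 mL brought to 15 mL → factor 15/0.6 = 25
Step 4: 12-fold → factor 12
Product of known-step factors = 740
Overall factor = 8.00 g/L / (1.31 μg/mL) = 6106.9
x = 6106.9 / 740 = 8.25

8.25-fold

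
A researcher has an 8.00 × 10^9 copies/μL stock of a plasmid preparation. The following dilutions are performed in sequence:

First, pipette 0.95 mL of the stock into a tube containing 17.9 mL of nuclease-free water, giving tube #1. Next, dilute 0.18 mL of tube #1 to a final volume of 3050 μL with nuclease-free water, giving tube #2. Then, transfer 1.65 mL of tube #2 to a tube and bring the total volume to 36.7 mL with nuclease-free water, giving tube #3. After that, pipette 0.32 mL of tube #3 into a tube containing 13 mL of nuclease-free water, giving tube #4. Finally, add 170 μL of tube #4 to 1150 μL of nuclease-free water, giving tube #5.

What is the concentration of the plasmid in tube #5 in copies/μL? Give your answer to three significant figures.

3.31 × 10^3 copies/μL

Step 1: 0.95 mL + 17.9 mL = 18.85 mL total → factor 18.85/0.95 = 19.842
Step 2: 0.18 mL brought to 3050 μL → factor 3.05/0.18 = 16.944
Step 3: 1.65 mL brought to 36.7 mL → factor 36.7/1.65 = 22.242
Step 4: 0.32 mL + 13 mL = 13.32 mL total → factor 13.32/0.32 = 41.625
Step 5: 170 μL + 1150 μL = 1320 μL total → factor 1320/170 = 7.7647
Overall dilution factor = 19.842 × 16.944 × 22.242 × 41.625 × 7.7647 = 2.417 × 10^6
Final = 8.00 × 10^9 copies/μL / 2.417 × 10^6 = 3.31 × 10^3 copies/μL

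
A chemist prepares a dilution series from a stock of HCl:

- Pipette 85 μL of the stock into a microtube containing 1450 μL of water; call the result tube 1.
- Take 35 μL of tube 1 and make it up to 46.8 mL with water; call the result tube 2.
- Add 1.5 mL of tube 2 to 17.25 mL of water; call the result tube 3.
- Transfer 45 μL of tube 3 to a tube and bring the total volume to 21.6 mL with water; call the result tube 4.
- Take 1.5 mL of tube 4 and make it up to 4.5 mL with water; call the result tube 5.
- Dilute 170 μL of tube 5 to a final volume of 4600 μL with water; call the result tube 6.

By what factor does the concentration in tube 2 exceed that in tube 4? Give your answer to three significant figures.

6.00 × 10^3

Step 1: 85 μL + 1450 μL = 1535 μL total → factor 1535/85 = 18.059
Step 2: 35 μL brought to 46.8 mL → factor 46800/35 = 1337.1
Step 3: 1.5 mL + 17.25 mL = 18.75 mL total → factor 18.75/1.5 = 12.5
Step 4: 45 μL brought to 21.6 mL → factor 21600/45 = 480
Dilution factor to tube 2 = 24147; to tube 4 = 1.4488 × 10^8
[tube 2]/[tube 4] = (factor to tube 4)/(factor to tube 2) = 1.4488 × 10^8/24147 = 6.00 × 10^3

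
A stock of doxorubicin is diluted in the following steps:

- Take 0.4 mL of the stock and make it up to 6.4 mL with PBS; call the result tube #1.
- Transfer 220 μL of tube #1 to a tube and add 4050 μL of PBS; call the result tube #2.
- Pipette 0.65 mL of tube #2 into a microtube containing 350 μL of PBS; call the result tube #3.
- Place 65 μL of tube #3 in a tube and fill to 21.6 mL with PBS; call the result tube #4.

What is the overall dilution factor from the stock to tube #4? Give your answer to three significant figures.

1.59 × 10^5

Step 1: 0.4 mL brought to 6.4 mL → factor 6.4/0.4 = 16
Step 2: 220 μL + 4050 μL = 4270 μL total → factor 4270/220 = 19.409
Step 3: 0.65 mL + 350 μL = 1 mL total → factor 1/0.65 = 1.5385
Step 4: 65 μL brought to 21.6 mL → factor 21600/65 = 332.31
Overall dilution factor = 16 × 19.409 × 1.5385 × 332.31 = 1.5876 × 10^5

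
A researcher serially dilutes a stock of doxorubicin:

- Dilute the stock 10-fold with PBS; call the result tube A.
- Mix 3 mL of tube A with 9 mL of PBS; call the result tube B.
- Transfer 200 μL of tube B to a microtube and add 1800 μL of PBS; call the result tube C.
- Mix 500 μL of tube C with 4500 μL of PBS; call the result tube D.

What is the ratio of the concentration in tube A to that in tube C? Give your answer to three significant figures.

40.0

Step 1: 10-fold → factor 10
Step 2: 3 mL + 9 mL = 12 mL total → factor 12/3 = 4
Step 3: 200 μL + 1800 μL = 2000 μL total → factor 2000/200 = 10
Dilution factor to tube A = 10; to tube C = 400
[tube A]/[tube C] = (factor to tube C)/(factor to tube A) = 400/10 = 40.0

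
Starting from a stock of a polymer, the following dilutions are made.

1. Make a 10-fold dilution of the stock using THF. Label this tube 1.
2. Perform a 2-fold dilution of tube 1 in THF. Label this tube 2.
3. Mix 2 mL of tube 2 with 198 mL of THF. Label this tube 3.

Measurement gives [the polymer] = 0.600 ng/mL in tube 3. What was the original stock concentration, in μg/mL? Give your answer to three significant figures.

1.20 μg/mL

Step 1: 10-fold → factor 10
Step 2: 2-fold → factor 2
Step 3: 2 mL + 198 mL = 200 mL total → factor 200/2 = 100
Overall dilution factor = 10 × 2 × 100 = 2000
Stock = 0.600 ng/mL × 2000 = 1200 ng/mL = 1.20 μg/mL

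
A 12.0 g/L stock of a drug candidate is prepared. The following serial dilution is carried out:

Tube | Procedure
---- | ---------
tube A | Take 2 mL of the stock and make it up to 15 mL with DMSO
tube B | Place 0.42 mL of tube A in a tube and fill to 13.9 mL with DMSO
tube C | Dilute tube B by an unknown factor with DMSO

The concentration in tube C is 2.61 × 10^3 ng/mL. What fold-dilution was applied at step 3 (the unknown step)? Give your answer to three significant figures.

Step 1: 2 mL brought to 15 mL → factor 15/2 = 7.5
Step 2: 0.42 mL brought to 13.9 mL → factor 13.9/0.42 = 33.095
Step 3: unknown factor x
Product of known-step factors = 248.21
Overall factor = 12.0 g/L / (2.61 × 10^3 ng/mL) = 4597.7
x = 4597.7 / 248.21 = 18.5

18.5-fold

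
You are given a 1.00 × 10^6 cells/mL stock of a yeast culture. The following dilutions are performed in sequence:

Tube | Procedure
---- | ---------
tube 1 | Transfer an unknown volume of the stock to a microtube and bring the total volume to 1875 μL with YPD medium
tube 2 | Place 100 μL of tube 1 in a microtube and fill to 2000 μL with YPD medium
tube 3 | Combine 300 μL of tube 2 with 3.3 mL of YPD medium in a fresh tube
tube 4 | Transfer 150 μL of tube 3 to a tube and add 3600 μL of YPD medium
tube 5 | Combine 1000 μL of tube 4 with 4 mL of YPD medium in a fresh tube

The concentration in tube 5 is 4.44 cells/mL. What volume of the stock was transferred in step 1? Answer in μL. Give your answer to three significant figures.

250 μL

Step 1: v brought to 1875 μL → factor = 1875 μL/v
Step 2: 100 μL brought to 2000 μL → factor 2000/100 = 20
Step 3: 300 μL + 3.3 mL = 3600 μL total → factor 3600/300 = 12
Step 4: 150 μL + 3600 μL = 3750 μL total → factor 3750/150 = 25
Step 5: 1000 μL + 4 mL = 5000 μL total → factor 5000/1000 = 5
Product of known-step factors = 30000
Overall factor = 1.00 × 10^6 cells/mL / (4.44 cells/mL) = 2.2523 × 10^5
Step-1 factor = 2.2523 × 10^5 / 30000 = 7.5075
v = 1875 μL / 7.5075 = 250 μL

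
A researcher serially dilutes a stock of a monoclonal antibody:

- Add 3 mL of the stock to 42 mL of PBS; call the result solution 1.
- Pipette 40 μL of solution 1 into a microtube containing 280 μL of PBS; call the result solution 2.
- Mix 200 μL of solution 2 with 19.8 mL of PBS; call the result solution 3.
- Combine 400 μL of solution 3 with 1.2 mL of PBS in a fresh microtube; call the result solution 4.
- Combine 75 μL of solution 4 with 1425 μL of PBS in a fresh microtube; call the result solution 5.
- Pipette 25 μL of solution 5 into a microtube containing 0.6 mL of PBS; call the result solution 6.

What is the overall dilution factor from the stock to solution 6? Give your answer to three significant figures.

2.40 × 10^7

Step 1: 3 mL + 42 mL = 45 mL total → factor 45/3 = 15
Step 2: 40 μL + 280 μL = 320 μL total → factor 320/40 = 8
Step 3: 200 μL + 19.8 mL = 20000 μL total → factor 20000/200 = 100
Step 4: 400 μL + 1.2 mL = 1600 μL total → factor 1600/400 = 4
Step 5: 75 μL + 1425 μL = 1500 μL total → factor 1500/75 = 20
Step 6: 25 μL + 0.6 mL = 625 μL total → factor 625/25 = 25
Overall dilution factor = 15 × 8 × 100 × 4 × 20 × 25 = 2.4 × 10^7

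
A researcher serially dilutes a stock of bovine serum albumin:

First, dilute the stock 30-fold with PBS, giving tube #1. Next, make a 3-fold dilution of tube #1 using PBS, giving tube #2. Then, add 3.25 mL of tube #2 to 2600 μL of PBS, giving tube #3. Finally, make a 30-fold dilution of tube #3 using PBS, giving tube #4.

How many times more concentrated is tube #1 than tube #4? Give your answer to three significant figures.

Step 1: 30-fold → factor 30
Step 2: 3-fold → factor 3
Step 3: 3.25 mL + 2600 μL = 5.85 mL total → factor 5.85/3.25 = 1.8
Step 4: 30-fold → factor 30
Dilution factor to tube #1 = 30; to tube #4 = 4860
[tube #1]/[tube #4] = (factor to tube #4)/(factor to tube #1) = 4860/30 = 162

162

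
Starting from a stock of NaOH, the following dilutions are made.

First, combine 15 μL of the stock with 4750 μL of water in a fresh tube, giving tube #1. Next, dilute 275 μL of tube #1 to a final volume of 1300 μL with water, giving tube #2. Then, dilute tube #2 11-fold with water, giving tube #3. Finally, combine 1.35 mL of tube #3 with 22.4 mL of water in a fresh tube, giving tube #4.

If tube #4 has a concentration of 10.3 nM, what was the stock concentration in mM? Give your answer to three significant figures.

Step 1: 15 μL + 4750 μL = 4765 μL total → factor 4765/15 = 317.67
Step 2: 275 μL brought to 1300 μL → factor 1300/275 = 4.7273
Step 3: 11-fold → factor 11
Step 4: 1.35 mL + 22.4 mL = 23.75 mL total → factor 23.75/1.35 = 17.593
Overall dilution factor = 317.67 × 4.7273 × 11 × 17.593 = 2.9061 × 10^5
Stock = 10.3 nM × 2.9061 × 10^5 = 2.993 × 10^6 nM = 2.99 mM

2.99 mM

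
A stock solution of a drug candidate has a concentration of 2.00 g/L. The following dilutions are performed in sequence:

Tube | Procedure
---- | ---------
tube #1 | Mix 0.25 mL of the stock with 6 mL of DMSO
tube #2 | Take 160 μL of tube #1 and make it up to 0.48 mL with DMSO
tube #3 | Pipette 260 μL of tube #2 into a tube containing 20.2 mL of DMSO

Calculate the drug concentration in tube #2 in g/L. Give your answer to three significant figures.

0.0267 g/L

Step 1: 0.25 mL + 6 mL = 6.25 mL total → factor 6.25/0.25 = 25
Step 2: 160 μL brought to 0.48 mL → factor 480/160 = 3
Dilution factor through tube #2 = 25 × 3 = 75
[tube #2] = 2.00 g/L / 75 = 0.0267 g/L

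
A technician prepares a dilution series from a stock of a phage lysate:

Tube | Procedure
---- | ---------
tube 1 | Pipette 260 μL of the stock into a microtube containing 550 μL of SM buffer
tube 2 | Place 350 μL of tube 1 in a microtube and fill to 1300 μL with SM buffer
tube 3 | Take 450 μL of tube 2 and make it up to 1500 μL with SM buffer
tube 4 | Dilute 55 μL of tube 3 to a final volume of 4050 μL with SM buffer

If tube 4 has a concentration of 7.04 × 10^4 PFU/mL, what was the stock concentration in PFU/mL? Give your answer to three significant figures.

2.00 × 10^8 PFU/mL

Step 1: 260 μL + 550 μL = 810 μL total → factor 810/260 = 3.1154
Step 2: 350 μL brought to 1300 μL → factor 1300/350 = 3.7143
Step 3: 450 μL brought to 1500 μL → factor 1500/450 = 3.3333
Step 4: 55 μL brought to 4050 μL → factor 4050/55 = 73.636
Overall dilution factor = 3.1154 × 3.7143 × 3.3333 × 73.636 = 2840.3
Stock = 7.04 × 10^4 PFU/mL × 2840.3 = 2.00 × 10^8 PFU/mL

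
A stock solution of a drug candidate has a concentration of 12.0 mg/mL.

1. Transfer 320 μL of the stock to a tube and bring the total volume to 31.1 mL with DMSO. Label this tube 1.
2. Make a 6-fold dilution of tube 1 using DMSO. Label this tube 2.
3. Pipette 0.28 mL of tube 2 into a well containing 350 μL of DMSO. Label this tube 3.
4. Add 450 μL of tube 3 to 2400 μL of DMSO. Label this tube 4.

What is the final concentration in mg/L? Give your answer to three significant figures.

Step 1: 320 μL brought to 31.1 mL → factor 31100/320 = 97.188
Step 2: 6-fold → factor 6
Step 3: 0.28 mL + 350 μL = 0.63 mL total → factor 0.63/0.28 = 2.25
Step 4: 450 μL + 2400 μL = 2850 μL total → factor 2850/450 = 6.3333
Overall dilution factor = 97.188 × 6 × 2.25 × 6.3333 = 8309.5
Final = 12.0 mg/mL / 8309.5 = 0.001444 mg/mL = 1.44 mg/L

1.44 mg/L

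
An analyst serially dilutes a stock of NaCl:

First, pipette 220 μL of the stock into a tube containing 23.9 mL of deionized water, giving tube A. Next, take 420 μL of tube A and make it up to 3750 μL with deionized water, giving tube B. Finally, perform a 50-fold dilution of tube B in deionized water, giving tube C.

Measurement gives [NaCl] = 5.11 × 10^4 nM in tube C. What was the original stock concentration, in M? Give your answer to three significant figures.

2.50 M

Step 1: 220 μL + 23.9 mL = 24120 μL total → factor 24120/220 = 109.64
Step 2: 420 μL brought to 3750 μL → factor 3750/420 = 8.9286
Step 3: 50-fold → factor 50
Overall dilution factor = 109.64 × 8.9286 × 50 = 48945
Stock = 5.11 × 10^4 nM × 48945 = 2.501 × 10^9 nM = 2.50 M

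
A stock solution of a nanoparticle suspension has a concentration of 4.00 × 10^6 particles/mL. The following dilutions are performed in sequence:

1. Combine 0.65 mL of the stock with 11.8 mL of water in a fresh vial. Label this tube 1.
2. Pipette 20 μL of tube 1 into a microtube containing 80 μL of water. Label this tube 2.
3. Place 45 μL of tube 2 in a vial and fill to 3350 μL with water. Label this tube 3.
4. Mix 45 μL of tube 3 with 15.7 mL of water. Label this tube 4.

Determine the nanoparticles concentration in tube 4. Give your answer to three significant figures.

Step 1: 0.65 mL + 11.8 mL = 12.45 mL total → factor 12.45/0.65 = 19.154
Step 2: 20 μL + 80 μL = 100 μL total → factor 100/20 = 5
Step 3: 45 μL brought to 3350 μL → factor 3350/45 = 74.444
Step 4: 45 μL + 15.7 mL = 15745 μL total → factor 15745/45 = 349.89
Overall dilution factor = 19.154 × 5 × 74.444 × 349.89 = 2.4945 × 10^6
Final = 4.00 × 10^6 particles/mL / 2.4945 × 10^6 = 1.60 particles/mL

1.60 particles/mL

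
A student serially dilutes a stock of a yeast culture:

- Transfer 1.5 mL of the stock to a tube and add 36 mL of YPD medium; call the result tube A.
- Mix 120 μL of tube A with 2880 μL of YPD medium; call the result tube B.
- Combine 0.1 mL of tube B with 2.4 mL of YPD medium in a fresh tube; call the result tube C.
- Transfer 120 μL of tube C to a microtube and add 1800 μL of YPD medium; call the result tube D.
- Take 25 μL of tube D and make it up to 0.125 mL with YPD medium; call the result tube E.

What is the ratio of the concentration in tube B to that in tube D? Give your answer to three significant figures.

400

Step 1: 1.5 mL + 36 mL = 37.5 mL total → factor 37.5/1.5 = 25
Step 2: 120 μL + 2880 μL = 3000 μL total → factor 3000/120 = 25
Step 3: 0.1 mL + 2.4 mL = 2.5 mL total → factor 2.5/0.1 = 25
Step 4: 120 μL + 1800 μL = 1920 μL total → factor 1920/120 = 16
Dilution factor to tube B = 625; to tube D = 2.5 × 10^5
[tube B]/[tube D] = (factor to tube D)/(factor to tube B) = 2.5 × 10^5/625 = 400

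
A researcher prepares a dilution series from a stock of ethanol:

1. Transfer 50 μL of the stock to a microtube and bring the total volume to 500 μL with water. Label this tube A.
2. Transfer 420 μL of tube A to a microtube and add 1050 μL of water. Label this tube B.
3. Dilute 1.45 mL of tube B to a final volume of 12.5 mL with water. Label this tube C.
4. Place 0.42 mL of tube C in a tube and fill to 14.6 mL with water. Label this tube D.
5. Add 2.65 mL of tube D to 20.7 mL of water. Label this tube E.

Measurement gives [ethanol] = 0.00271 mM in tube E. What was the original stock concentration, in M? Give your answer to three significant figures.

0.250 M

Step 1: 50 μL brought to 500 μL → factor 500/50 = 10
Step 2: 420 μL + 1050 μL = 1470 μL total → factor 1470/420 = 3.5
Step 3: 1.45 mL brought to 12.5 mL → factor 12.5/1.45 = 8.6207
Step 4: 0.42 mL brought to 14.6 mL → factor 14.6/0.42 = 34.762
Step 5: 2.65 mL + 20.7 mL = 23.35 mL total → factor 23.35/2.65 = 8.8113
Overall dilution factor = 10 × 3.5 × 8.6207 × 34.762 × 8.8113 = 92418
Stock = 0.00271 mM × 92418 = 250.5 mM = 0.250 M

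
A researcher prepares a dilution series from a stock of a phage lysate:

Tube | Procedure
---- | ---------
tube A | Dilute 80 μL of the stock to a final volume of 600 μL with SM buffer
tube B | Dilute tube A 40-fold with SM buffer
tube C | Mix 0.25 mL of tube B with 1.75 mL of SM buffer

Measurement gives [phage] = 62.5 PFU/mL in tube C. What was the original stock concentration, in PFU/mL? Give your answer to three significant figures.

1.50 × 10^5 PFU/mL

Step 1: 80 μL brought to 600 μL → factor 600/80 = 7.5
Step 2: 40-fold → factor 40
Step 3: 0.25 mL + 1.75 mL = 2 mL total → factor 2/0.25 = 8
Overall dilution factor = 7.5 × 40 × 8 = 2400
Stock = 62.5 PFU/mL × 2400 = 1.50 × 10^5 PFU/mL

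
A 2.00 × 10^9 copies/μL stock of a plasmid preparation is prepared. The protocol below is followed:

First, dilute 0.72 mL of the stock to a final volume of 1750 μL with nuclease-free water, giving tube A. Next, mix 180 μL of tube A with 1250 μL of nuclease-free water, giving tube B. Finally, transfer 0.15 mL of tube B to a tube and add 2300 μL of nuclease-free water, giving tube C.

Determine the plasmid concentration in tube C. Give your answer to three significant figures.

6.34 × 10^6 copies/μL

Step 1: 0.72 mL brought to 1750 μL → factor 1.75/0.72 = 2.4306
Step 2: 180 μL + 1250 μL = 1430 μL total → factor 1430/180 = 7.9444
Step 3: 0.15 mL + 2300 μL = 2.45 mL total → factor 2.45/0.15 = 16.333
Overall dilution factor = 2.4306 × 7.9444 × 16.333 = 315.39
Final = 2.00 × 10^9 copies/μL / 315.39 = 6.34 × 10^6 copies/μL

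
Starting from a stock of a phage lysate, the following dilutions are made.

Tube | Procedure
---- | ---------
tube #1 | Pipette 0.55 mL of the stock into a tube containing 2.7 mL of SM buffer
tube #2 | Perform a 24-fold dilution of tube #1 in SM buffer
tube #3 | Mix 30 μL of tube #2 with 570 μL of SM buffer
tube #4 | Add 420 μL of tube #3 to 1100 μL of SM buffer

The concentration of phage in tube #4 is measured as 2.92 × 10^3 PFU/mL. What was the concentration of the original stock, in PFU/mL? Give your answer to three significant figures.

Step 1: 0.55 mL + 2.7 mL = 3.25 mL total → factor 3.25/0.55 = 5.9091
Step 2: 24-fold → factor 24
Step 3: 30 μL + 570 μL = 600 μL total → factor 600/30 = 20
Step 4: 420 μL + 1100 μL = 1520 μL total → factor 1520/420 = 3.619
Overall dilution factor = 5.9091 × 24 × 20 × 3.619 = 10265
Stock = 2.92 × 10^3 PFU/mL × 10265 = 3.00 × 10^7 PFU/mL

3.00 × 10^7 PFU/mL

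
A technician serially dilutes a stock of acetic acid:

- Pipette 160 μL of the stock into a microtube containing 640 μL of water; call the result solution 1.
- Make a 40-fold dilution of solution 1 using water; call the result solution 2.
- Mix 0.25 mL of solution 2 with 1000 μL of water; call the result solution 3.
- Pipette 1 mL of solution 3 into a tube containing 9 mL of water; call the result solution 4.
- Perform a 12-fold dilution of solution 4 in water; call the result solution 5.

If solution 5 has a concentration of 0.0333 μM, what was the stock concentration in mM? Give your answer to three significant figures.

4.00 mM

Step 1: 160 μL + 640 μL = 800 μL total → factor 800/160 = 5
Step 2: 40-fold → factor 40
Step 3: 0.25 mL + 1000 μL = 1.25 mL total → factor 1.25/0.25 = 5
Step 4: 1 mL + 9 mL = 10 mL total → factor 10/1 = 10
Step 5: 12-fold → factor 12
Overall dilution factor = 5 × 40 × 5 × 10 × 12 = 1.2 × 10^5
Stock = 0.0333 μM × 1.2 × 10^5 = 3996 μM = 4.00 mM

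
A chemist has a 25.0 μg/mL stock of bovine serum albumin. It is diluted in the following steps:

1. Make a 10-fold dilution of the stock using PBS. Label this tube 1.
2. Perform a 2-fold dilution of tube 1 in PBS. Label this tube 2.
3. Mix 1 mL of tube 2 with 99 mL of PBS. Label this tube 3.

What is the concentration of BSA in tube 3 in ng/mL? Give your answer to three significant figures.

12.5 ng/mL

Step 1: 10-fold → factor 10
Step 2: 2-fold → factor 2
Step 3: 1 mL + 99 mL = 100 mL total → factor 100/1 = 100
Overall dilution factor = 10 × 2 × 100 = 2000
Final = 25.0 μg/mL / 2000 = 0.01250 μg/mL = 12.5 ng/mL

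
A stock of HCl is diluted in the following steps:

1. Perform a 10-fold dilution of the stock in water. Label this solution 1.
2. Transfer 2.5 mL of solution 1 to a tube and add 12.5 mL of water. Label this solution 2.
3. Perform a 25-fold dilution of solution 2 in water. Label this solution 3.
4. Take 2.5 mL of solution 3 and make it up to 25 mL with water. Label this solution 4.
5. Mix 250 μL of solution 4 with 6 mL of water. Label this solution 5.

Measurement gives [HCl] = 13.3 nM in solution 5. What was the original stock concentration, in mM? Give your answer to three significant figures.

4.99 mM

Step 1: 10-fold → factor 10
Step 2: 2.5 mL + 12.5 mL = 15 mL total → factor 15/2.5 = 6
Step 3: 25-fold → factor 25
Step 4: 2.5 mL brought to 25 mL → factor 25/2.5 = 10
Step 5: 250 μL + 6 mL = 6250 μL total → factor 6250/250 = 25
Overall dilution factor = 10 × 6 × 25 × 10 × 25 = 3.75 × 10^5
Stock = 13.3 nM × 3.75 × 10^5 = 4.988 × 10^6 nM = 4.99 mM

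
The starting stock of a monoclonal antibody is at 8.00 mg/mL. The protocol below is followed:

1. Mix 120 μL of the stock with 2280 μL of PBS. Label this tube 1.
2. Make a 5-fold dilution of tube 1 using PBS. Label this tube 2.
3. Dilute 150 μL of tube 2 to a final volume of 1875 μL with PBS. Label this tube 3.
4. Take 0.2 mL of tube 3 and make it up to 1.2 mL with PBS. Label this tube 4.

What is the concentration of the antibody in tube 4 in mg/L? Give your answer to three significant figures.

1.07 mg/L

Step 1: 120 μL + 2280 μL = 2400 μL total → factor 2400/120 = 20
Step 2: 5-fold → factor 5
Step 3: 150 μL brought to 1875 μL → factor 1875/150 = 12.5
Step 4: 0.2 mL brought to 1.2 mL → factor 1.2/0.2 = 6
Overall dilution factor = 20 × 5 × 12.5 × 6 = 7500
Final = 8.00 mg/mL / 7500 = 0.001067 mg/mL = 1.07 mg/L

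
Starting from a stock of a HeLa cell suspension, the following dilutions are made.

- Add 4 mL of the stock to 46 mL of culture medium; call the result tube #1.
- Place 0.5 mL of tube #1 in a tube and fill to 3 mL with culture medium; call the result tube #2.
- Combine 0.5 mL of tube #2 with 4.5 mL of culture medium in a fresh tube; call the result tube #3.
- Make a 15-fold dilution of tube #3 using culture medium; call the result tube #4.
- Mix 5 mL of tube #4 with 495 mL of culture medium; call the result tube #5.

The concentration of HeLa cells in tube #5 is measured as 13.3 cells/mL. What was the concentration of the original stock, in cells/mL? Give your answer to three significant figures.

Step 1: 4 mL + 46 mL = 50 mL total → factor 50/4 = 12.5
Step 2: 0.5 mL brought to 3 mL → factor 3/0.5 = 6
Step 3: 0.5 mL + 4.5 mL = 5 mL total → factor 5/0.5 = 10
Step 4: 15-fold → factor 15
Step 5: 5 mL + 495 mL = 500 mL total → factor 500/5 = 100
Overall dilution factor = 12.5 × 6 × 10 × 15 × 100 = 1.125 × 10^6
Stock = 13.3 cells/mL × 1.125 × 10^6 = 1.50 × 10^7 cells/mL

1.50 × 10^7 cells/mL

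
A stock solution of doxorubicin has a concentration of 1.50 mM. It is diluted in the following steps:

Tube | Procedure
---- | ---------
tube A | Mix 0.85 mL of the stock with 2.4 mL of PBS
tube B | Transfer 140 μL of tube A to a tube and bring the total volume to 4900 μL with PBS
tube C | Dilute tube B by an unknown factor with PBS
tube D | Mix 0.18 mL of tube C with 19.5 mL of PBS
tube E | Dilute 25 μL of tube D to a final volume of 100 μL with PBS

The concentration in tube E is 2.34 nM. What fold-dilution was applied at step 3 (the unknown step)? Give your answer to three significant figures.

Step 1: 0.85 mL + 2.4 mL = 3.25 mL total → factor 3.25/0.85 = 3.8235
Step 2: 140 μL brought to 4900 μL → factor 4900/140 = 35
Step 3: unknown factor x
Step 4: 0.18 mL + 19.5 mL = 19.68 mL total → factor 19.68/0.18 = 109.33
Step 5: 25 μL brought to 100 μL → factor 100/25 = 4
Product of known-step factors = 58525
Overall factor = 1.50 mM / (2.34 nM) = 6.4103 × 10^5
x = 6.4103 × 10^5 / 58525 = 11.0

11.0-fold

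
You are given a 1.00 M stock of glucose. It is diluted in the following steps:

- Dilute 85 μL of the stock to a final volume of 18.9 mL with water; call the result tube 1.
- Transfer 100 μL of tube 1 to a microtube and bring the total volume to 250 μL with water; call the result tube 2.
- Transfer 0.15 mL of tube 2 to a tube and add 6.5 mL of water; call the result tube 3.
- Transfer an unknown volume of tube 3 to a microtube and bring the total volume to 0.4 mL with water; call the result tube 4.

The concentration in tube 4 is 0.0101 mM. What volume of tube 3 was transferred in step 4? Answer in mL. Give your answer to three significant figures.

Step 1: 85 μL brought to 18.9 mL → factor 18900/85 = 222.35
Step 2: 100 μL brought to 250 μL → factor 250/100 = 2.5
Step 3: 0.15 mL + 6.5 mL = 6.65 mL total → factor 6.65/0.15 = 44.333
Step 4: v brought to 0.4 mL → factor = 0.4 mL/v
Product of known-step factors = 24644
Overall factor = 1.00 M / (0.0101 mM) = 99010
Step-4 factor = 99010 / 24644 = 4.0176
v = 0.4 mL / 4.0176 = 0.0996 mL

0.0996 mL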